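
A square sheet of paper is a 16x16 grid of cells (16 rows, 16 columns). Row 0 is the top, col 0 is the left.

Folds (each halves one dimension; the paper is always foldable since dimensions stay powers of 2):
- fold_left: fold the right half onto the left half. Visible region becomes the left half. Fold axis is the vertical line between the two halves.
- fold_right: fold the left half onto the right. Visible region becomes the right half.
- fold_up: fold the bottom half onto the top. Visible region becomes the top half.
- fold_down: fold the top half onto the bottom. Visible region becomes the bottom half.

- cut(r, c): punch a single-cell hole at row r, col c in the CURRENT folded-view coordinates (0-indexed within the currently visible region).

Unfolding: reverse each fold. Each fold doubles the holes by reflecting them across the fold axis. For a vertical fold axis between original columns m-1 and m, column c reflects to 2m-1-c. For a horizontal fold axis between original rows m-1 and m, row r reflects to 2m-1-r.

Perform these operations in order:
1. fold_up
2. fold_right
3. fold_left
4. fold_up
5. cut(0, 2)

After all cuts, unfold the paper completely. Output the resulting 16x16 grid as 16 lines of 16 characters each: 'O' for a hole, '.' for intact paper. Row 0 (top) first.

Answer: ..O..O....O..O..
................
................
................
................
................
................
..O..O....O..O..
..O..O....O..O..
................
................
................
................
................
................
..O..O....O..O..

Derivation:
Op 1 fold_up: fold axis h@8; visible region now rows[0,8) x cols[0,16) = 8x16
Op 2 fold_right: fold axis v@8; visible region now rows[0,8) x cols[8,16) = 8x8
Op 3 fold_left: fold axis v@12; visible region now rows[0,8) x cols[8,12) = 8x4
Op 4 fold_up: fold axis h@4; visible region now rows[0,4) x cols[8,12) = 4x4
Op 5 cut(0, 2): punch at orig (0,10); cuts so far [(0, 10)]; region rows[0,4) x cols[8,12) = 4x4
Unfold 1 (reflect across h@4): 2 holes -> [(0, 10), (7, 10)]
Unfold 2 (reflect across v@12): 4 holes -> [(0, 10), (0, 13), (7, 10), (7, 13)]
Unfold 3 (reflect across v@8): 8 holes -> [(0, 2), (0, 5), (0, 10), (0, 13), (7, 2), (7, 5), (7, 10), (7, 13)]
Unfold 4 (reflect across h@8): 16 holes -> [(0, 2), (0, 5), (0, 10), (0, 13), (7, 2), (7, 5), (7, 10), (7, 13), (8, 2), (8, 5), (8, 10), (8, 13), (15, 2), (15, 5), (15, 10), (15, 13)]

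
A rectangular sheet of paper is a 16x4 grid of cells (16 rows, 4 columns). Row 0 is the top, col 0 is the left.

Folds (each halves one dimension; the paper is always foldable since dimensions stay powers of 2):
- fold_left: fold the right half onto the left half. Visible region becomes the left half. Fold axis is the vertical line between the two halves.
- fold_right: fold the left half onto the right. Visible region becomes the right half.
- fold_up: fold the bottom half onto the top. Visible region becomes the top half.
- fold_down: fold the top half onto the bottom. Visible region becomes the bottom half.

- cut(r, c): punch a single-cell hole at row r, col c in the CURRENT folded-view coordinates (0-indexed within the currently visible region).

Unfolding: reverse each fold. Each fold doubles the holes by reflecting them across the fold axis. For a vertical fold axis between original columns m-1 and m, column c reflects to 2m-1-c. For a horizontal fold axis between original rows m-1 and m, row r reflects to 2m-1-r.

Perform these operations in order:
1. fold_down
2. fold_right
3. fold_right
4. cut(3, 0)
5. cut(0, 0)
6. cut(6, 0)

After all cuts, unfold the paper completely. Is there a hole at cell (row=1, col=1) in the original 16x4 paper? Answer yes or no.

Answer: yes

Derivation:
Op 1 fold_down: fold axis h@8; visible region now rows[8,16) x cols[0,4) = 8x4
Op 2 fold_right: fold axis v@2; visible region now rows[8,16) x cols[2,4) = 8x2
Op 3 fold_right: fold axis v@3; visible region now rows[8,16) x cols[3,4) = 8x1
Op 4 cut(3, 0): punch at orig (11,3); cuts so far [(11, 3)]; region rows[8,16) x cols[3,4) = 8x1
Op 5 cut(0, 0): punch at orig (8,3); cuts so far [(8, 3), (11, 3)]; region rows[8,16) x cols[3,4) = 8x1
Op 6 cut(6, 0): punch at orig (14,3); cuts so far [(8, 3), (11, 3), (14, 3)]; region rows[8,16) x cols[3,4) = 8x1
Unfold 1 (reflect across v@3): 6 holes -> [(8, 2), (8, 3), (11, 2), (11, 3), (14, 2), (14, 3)]
Unfold 2 (reflect across v@2): 12 holes -> [(8, 0), (8, 1), (8, 2), (8, 3), (11, 0), (11, 1), (11, 2), (11, 3), (14, 0), (14, 1), (14, 2), (14, 3)]
Unfold 3 (reflect across h@8): 24 holes -> [(1, 0), (1, 1), (1, 2), (1, 3), (4, 0), (4, 1), (4, 2), (4, 3), (7, 0), (7, 1), (7, 2), (7, 3), (8, 0), (8, 1), (8, 2), (8, 3), (11, 0), (11, 1), (11, 2), (11, 3), (14, 0), (14, 1), (14, 2), (14, 3)]
Holes: [(1, 0), (1, 1), (1, 2), (1, 3), (4, 0), (4, 1), (4, 2), (4, 3), (7, 0), (7, 1), (7, 2), (7, 3), (8, 0), (8, 1), (8, 2), (8, 3), (11, 0), (11, 1), (11, 2), (11, 3), (14, 0), (14, 1), (14, 2), (14, 3)]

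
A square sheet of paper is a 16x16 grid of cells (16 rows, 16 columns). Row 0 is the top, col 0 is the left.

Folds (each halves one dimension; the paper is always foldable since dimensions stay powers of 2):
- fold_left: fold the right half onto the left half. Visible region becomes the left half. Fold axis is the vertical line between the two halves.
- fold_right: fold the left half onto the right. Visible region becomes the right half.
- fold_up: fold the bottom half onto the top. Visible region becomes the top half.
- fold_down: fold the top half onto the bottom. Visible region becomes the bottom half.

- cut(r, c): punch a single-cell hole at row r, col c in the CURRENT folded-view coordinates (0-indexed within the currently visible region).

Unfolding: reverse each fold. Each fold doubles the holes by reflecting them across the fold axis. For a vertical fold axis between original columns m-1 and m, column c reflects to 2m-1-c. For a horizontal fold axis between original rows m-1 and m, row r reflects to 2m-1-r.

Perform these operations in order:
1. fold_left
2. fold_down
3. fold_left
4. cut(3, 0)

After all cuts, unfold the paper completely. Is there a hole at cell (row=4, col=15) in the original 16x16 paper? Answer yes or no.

Answer: yes

Derivation:
Op 1 fold_left: fold axis v@8; visible region now rows[0,16) x cols[0,8) = 16x8
Op 2 fold_down: fold axis h@8; visible region now rows[8,16) x cols[0,8) = 8x8
Op 3 fold_left: fold axis v@4; visible region now rows[8,16) x cols[0,4) = 8x4
Op 4 cut(3, 0): punch at orig (11,0); cuts so far [(11, 0)]; region rows[8,16) x cols[0,4) = 8x4
Unfold 1 (reflect across v@4): 2 holes -> [(11, 0), (11, 7)]
Unfold 2 (reflect across h@8): 4 holes -> [(4, 0), (4, 7), (11, 0), (11, 7)]
Unfold 3 (reflect across v@8): 8 holes -> [(4, 0), (4, 7), (4, 8), (4, 15), (11, 0), (11, 7), (11, 8), (11, 15)]
Holes: [(4, 0), (4, 7), (4, 8), (4, 15), (11, 0), (11, 7), (11, 8), (11, 15)]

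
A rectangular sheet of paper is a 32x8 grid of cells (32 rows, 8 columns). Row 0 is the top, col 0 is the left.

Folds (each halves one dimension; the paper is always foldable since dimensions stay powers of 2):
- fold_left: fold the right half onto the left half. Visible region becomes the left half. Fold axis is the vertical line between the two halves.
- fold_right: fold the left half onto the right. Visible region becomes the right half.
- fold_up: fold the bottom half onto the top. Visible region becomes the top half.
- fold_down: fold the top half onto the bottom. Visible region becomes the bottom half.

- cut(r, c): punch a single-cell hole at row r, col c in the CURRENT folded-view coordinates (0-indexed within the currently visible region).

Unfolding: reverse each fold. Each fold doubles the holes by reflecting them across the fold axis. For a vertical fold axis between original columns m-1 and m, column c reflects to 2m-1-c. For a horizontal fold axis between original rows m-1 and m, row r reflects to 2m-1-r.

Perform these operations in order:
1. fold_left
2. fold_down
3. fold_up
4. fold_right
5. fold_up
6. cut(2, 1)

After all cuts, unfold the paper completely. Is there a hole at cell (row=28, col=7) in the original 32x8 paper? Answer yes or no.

Answer: no

Derivation:
Op 1 fold_left: fold axis v@4; visible region now rows[0,32) x cols[0,4) = 32x4
Op 2 fold_down: fold axis h@16; visible region now rows[16,32) x cols[0,4) = 16x4
Op 3 fold_up: fold axis h@24; visible region now rows[16,24) x cols[0,4) = 8x4
Op 4 fold_right: fold axis v@2; visible region now rows[16,24) x cols[2,4) = 8x2
Op 5 fold_up: fold axis h@20; visible region now rows[16,20) x cols[2,4) = 4x2
Op 6 cut(2, 1): punch at orig (18,3); cuts so far [(18, 3)]; region rows[16,20) x cols[2,4) = 4x2
Unfold 1 (reflect across h@20): 2 holes -> [(18, 3), (21, 3)]
Unfold 2 (reflect across v@2): 4 holes -> [(18, 0), (18, 3), (21, 0), (21, 3)]
Unfold 3 (reflect across h@24): 8 holes -> [(18, 0), (18, 3), (21, 0), (21, 3), (26, 0), (26, 3), (29, 0), (29, 3)]
Unfold 4 (reflect across h@16): 16 holes -> [(2, 0), (2, 3), (5, 0), (5, 3), (10, 0), (10, 3), (13, 0), (13, 3), (18, 0), (18, 3), (21, 0), (21, 3), (26, 0), (26, 3), (29, 0), (29, 3)]
Unfold 5 (reflect across v@4): 32 holes -> [(2, 0), (2, 3), (2, 4), (2, 7), (5, 0), (5, 3), (5, 4), (5, 7), (10, 0), (10, 3), (10, 4), (10, 7), (13, 0), (13, 3), (13, 4), (13, 7), (18, 0), (18, 3), (18, 4), (18, 7), (21, 0), (21, 3), (21, 4), (21, 7), (26, 0), (26, 3), (26, 4), (26, 7), (29, 0), (29, 3), (29, 4), (29, 7)]
Holes: [(2, 0), (2, 3), (2, 4), (2, 7), (5, 0), (5, 3), (5, 4), (5, 7), (10, 0), (10, 3), (10, 4), (10, 7), (13, 0), (13, 3), (13, 4), (13, 7), (18, 0), (18, 3), (18, 4), (18, 7), (21, 0), (21, 3), (21, 4), (21, 7), (26, 0), (26, 3), (26, 4), (26, 7), (29, 0), (29, 3), (29, 4), (29, 7)]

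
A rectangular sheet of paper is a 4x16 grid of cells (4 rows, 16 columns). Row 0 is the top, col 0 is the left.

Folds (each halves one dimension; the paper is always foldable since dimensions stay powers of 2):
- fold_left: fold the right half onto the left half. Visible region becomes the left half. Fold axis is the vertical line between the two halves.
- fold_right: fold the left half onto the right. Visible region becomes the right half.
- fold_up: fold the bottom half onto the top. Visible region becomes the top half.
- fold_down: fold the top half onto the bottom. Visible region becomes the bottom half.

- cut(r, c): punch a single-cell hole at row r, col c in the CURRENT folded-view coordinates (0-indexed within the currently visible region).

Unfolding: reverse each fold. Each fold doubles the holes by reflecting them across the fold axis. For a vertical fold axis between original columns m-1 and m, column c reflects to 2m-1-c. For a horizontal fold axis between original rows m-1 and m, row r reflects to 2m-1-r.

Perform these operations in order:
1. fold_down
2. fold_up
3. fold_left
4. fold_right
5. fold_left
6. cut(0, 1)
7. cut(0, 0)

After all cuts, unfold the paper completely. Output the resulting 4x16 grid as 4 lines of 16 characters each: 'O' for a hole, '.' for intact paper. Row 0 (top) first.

Op 1 fold_down: fold axis h@2; visible region now rows[2,4) x cols[0,16) = 2x16
Op 2 fold_up: fold axis h@3; visible region now rows[2,3) x cols[0,16) = 1x16
Op 3 fold_left: fold axis v@8; visible region now rows[2,3) x cols[0,8) = 1x8
Op 4 fold_right: fold axis v@4; visible region now rows[2,3) x cols[4,8) = 1x4
Op 5 fold_left: fold axis v@6; visible region now rows[2,3) x cols[4,6) = 1x2
Op 6 cut(0, 1): punch at orig (2,5); cuts so far [(2, 5)]; region rows[2,3) x cols[4,6) = 1x2
Op 7 cut(0, 0): punch at orig (2,4); cuts so far [(2, 4), (2, 5)]; region rows[2,3) x cols[4,6) = 1x2
Unfold 1 (reflect across v@6): 4 holes -> [(2, 4), (2, 5), (2, 6), (2, 7)]
Unfold 2 (reflect across v@4): 8 holes -> [(2, 0), (2, 1), (2, 2), (2, 3), (2, 4), (2, 5), (2, 6), (2, 7)]
Unfold 3 (reflect across v@8): 16 holes -> [(2, 0), (2, 1), (2, 2), (2, 3), (2, 4), (2, 5), (2, 6), (2, 7), (2, 8), (2, 9), (2, 10), (2, 11), (2, 12), (2, 13), (2, 14), (2, 15)]
Unfold 4 (reflect across h@3): 32 holes -> [(2, 0), (2, 1), (2, 2), (2, 3), (2, 4), (2, 5), (2, 6), (2, 7), (2, 8), (2, 9), (2, 10), (2, 11), (2, 12), (2, 13), (2, 14), (2, 15), (3, 0), (3, 1), (3, 2), (3, 3), (3, 4), (3, 5), (3, 6), (3, 7), (3, 8), (3, 9), (3, 10), (3, 11), (3, 12), (3, 13), (3, 14), (3, 15)]
Unfold 5 (reflect across h@2): 64 holes -> [(0, 0), (0, 1), (0, 2), (0, 3), (0, 4), (0, 5), (0, 6), (0, 7), (0, 8), (0, 9), (0, 10), (0, 11), (0, 12), (0, 13), (0, 14), (0, 15), (1, 0), (1, 1), (1, 2), (1, 3), (1, 4), (1, 5), (1, 6), (1, 7), (1, 8), (1, 9), (1, 10), (1, 11), (1, 12), (1, 13), (1, 14), (1, 15), (2, 0), (2, 1), (2, 2), (2, 3), (2, 4), (2, 5), (2, 6), (2, 7), (2, 8), (2, 9), (2, 10), (2, 11), (2, 12), (2, 13), (2, 14), (2, 15), (3, 0), (3, 1), (3, 2), (3, 3), (3, 4), (3, 5), (3, 6), (3, 7), (3, 8), (3, 9), (3, 10), (3, 11), (3, 12), (3, 13), (3, 14), (3, 15)]

Answer: OOOOOOOOOOOOOOOO
OOOOOOOOOOOOOOOO
OOOOOOOOOOOOOOOO
OOOOOOOOOOOOOOOO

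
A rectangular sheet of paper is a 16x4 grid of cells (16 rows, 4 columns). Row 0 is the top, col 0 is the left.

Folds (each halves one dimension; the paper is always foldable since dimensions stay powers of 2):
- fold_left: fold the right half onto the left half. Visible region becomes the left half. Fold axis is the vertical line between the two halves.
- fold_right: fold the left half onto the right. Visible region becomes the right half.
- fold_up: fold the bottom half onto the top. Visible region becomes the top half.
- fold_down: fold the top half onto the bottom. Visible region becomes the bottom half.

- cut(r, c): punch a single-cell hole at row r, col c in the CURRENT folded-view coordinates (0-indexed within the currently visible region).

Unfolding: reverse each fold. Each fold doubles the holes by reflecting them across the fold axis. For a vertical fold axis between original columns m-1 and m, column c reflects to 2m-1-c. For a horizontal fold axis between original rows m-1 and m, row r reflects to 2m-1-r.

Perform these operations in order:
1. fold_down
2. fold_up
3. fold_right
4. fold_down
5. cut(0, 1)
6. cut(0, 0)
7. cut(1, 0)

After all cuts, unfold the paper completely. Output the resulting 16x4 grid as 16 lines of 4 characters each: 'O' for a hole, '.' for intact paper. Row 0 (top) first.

Op 1 fold_down: fold axis h@8; visible region now rows[8,16) x cols[0,4) = 8x4
Op 2 fold_up: fold axis h@12; visible region now rows[8,12) x cols[0,4) = 4x4
Op 3 fold_right: fold axis v@2; visible region now rows[8,12) x cols[2,4) = 4x2
Op 4 fold_down: fold axis h@10; visible region now rows[10,12) x cols[2,4) = 2x2
Op 5 cut(0, 1): punch at orig (10,3); cuts so far [(10, 3)]; region rows[10,12) x cols[2,4) = 2x2
Op 6 cut(0, 0): punch at orig (10,2); cuts so far [(10, 2), (10, 3)]; region rows[10,12) x cols[2,4) = 2x2
Op 7 cut(1, 0): punch at orig (11,2); cuts so far [(10, 2), (10, 3), (11, 2)]; region rows[10,12) x cols[2,4) = 2x2
Unfold 1 (reflect across h@10): 6 holes -> [(8, 2), (9, 2), (9, 3), (10, 2), (10, 3), (11, 2)]
Unfold 2 (reflect across v@2): 12 holes -> [(8, 1), (8, 2), (9, 0), (9, 1), (9, 2), (9, 3), (10, 0), (10, 1), (10, 2), (10, 3), (11, 1), (11, 2)]
Unfold 3 (reflect across h@12): 24 holes -> [(8, 1), (8, 2), (9, 0), (9, 1), (9, 2), (9, 3), (10, 0), (10, 1), (10, 2), (10, 3), (11, 1), (11, 2), (12, 1), (12, 2), (13, 0), (13, 1), (13, 2), (13, 3), (14, 0), (14, 1), (14, 2), (14, 3), (15, 1), (15, 2)]
Unfold 4 (reflect across h@8): 48 holes -> [(0, 1), (0, 2), (1, 0), (1, 1), (1, 2), (1, 3), (2, 0), (2, 1), (2, 2), (2, 3), (3, 1), (3, 2), (4, 1), (4, 2), (5, 0), (5, 1), (5, 2), (5, 3), (6, 0), (6, 1), (6, 2), (6, 3), (7, 1), (7, 2), (8, 1), (8, 2), (9, 0), (9, 1), (9, 2), (9, 3), (10, 0), (10, 1), (10, 2), (10, 3), (11, 1), (11, 2), (12, 1), (12, 2), (13, 0), (13, 1), (13, 2), (13, 3), (14, 0), (14, 1), (14, 2), (14, 3), (15, 1), (15, 2)]

Answer: .OO.
OOOO
OOOO
.OO.
.OO.
OOOO
OOOO
.OO.
.OO.
OOOO
OOOO
.OO.
.OO.
OOOO
OOOO
.OO.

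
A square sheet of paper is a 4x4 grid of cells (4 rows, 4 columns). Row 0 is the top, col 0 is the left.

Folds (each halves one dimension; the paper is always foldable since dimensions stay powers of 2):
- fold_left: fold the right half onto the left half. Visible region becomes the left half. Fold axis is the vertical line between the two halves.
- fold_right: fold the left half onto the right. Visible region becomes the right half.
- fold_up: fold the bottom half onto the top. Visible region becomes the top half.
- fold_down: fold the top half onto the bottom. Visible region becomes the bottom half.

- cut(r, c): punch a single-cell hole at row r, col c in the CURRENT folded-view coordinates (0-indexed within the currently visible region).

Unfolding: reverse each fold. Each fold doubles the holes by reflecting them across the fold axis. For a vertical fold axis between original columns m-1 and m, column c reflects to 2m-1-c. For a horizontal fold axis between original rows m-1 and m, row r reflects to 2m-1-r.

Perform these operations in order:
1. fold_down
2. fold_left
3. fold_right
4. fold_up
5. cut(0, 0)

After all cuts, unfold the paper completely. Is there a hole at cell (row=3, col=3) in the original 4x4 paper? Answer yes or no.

Op 1 fold_down: fold axis h@2; visible region now rows[2,4) x cols[0,4) = 2x4
Op 2 fold_left: fold axis v@2; visible region now rows[2,4) x cols[0,2) = 2x2
Op 3 fold_right: fold axis v@1; visible region now rows[2,4) x cols[1,2) = 2x1
Op 4 fold_up: fold axis h@3; visible region now rows[2,3) x cols[1,2) = 1x1
Op 5 cut(0, 0): punch at orig (2,1); cuts so far [(2, 1)]; region rows[2,3) x cols[1,2) = 1x1
Unfold 1 (reflect across h@3): 2 holes -> [(2, 1), (3, 1)]
Unfold 2 (reflect across v@1): 4 holes -> [(2, 0), (2, 1), (3, 0), (3, 1)]
Unfold 3 (reflect across v@2): 8 holes -> [(2, 0), (2, 1), (2, 2), (2, 3), (3, 0), (3, 1), (3, 2), (3, 3)]
Unfold 4 (reflect across h@2): 16 holes -> [(0, 0), (0, 1), (0, 2), (0, 3), (1, 0), (1, 1), (1, 2), (1, 3), (2, 0), (2, 1), (2, 2), (2, 3), (3, 0), (3, 1), (3, 2), (3, 3)]
Holes: [(0, 0), (0, 1), (0, 2), (0, 3), (1, 0), (1, 1), (1, 2), (1, 3), (2, 0), (2, 1), (2, 2), (2, 3), (3, 0), (3, 1), (3, 2), (3, 3)]

Answer: yes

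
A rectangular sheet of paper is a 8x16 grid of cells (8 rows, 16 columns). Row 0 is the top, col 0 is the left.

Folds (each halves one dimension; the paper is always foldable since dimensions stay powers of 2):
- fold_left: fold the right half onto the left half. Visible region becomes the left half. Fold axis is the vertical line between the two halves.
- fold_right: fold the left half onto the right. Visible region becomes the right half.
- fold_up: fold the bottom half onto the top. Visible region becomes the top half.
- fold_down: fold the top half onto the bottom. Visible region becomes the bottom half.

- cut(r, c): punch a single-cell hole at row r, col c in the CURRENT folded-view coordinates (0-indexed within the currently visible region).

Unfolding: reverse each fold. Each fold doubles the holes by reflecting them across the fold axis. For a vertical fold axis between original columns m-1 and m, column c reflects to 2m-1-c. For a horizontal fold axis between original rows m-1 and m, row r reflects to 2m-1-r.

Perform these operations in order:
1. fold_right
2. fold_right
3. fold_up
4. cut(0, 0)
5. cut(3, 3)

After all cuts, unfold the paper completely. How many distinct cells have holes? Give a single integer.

Op 1 fold_right: fold axis v@8; visible region now rows[0,8) x cols[8,16) = 8x8
Op 2 fold_right: fold axis v@12; visible region now rows[0,8) x cols[12,16) = 8x4
Op 3 fold_up: fold axis h@4; visible region now rows[0,4) x cols[12,16) = 4x4
Op 4 cut(0, 0): punch at orig (0,12); cuts so far [(0, 12)]; region rows[0,4) x cols[12,16) = 4x4
Op 5 cut(3, 3): punch at orig (3,15); cuts so far [(0, 12), (3, 15)]; region rows[0,4) x cols[12,16) = 4x4
Unfold 1 (reflect across h@4): 4 holes -> [(0, 12), (3, 15), (4, 15), (7, 12)]
Unfold 2 (reflect across v@12): 8 holes -> [(0, 11), (0, 12), (3, 8), (3, 15), (4, 8), (4, 15), (7, 11), (7, 12)]
Unfold 3 (reflect across v@8): 16 holes -> [(0, 3), (0, 4), (0, 11), (0, 12), (3, 0), (3, 7), (3, 8), (3, 15), (4, 0), (4, 7), (4, 8), (4, 15), (7, 3), (7, 4), (7, 11), (7, 12)]

Answer: 16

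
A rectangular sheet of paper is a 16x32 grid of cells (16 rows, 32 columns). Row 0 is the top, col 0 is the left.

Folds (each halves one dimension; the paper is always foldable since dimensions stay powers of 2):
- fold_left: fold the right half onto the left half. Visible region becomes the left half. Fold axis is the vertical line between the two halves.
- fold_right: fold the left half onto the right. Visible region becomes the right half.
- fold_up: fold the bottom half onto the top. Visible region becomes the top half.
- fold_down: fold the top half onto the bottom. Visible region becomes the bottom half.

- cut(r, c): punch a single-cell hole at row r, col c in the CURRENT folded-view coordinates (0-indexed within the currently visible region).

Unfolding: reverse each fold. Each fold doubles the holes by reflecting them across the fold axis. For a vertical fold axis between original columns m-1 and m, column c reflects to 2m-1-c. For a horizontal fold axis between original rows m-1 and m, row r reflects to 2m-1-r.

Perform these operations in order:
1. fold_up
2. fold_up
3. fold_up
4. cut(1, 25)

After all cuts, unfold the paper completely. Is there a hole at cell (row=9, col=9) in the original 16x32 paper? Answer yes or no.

Op 1 fold_up: fold axis h@8; visible region now rows[0,8) x cols[0,32) = 8x32
Op 2 fold_up: fold axis h@4; visible region now rows[0,4) x cols[0,32) = 4x32
Op 3 fold_up: fold axis h@2; visible region now rows[0,2) x cols[0,32) = 2x32
Op 4 cut(1, 25): punch at orig (1,25); cuts so far [(1, 25)]; region rows[0,2) x cols[0,32) = 2x32
Unfold 1 (reflect across h@2): 2 holes -> [(1, 25), (2, 25)]
Unfold 2 (reflect across h@4): 4 holes -> [(1, 25), (2, 25), (5, 25), (6, 25)]
Unfold 3 (reflect across h@8): 8 holes -> [(1, 25), (2, 25), (5, 25), (6, 25), (9, 25), (10, 25), (13, 25), (14, 25)]
Holes: [(1, 25), (2, 25), (5, 25), (6, 25), (9, 25), (10, 25), (13, 25), (14, 25)]

Answer: no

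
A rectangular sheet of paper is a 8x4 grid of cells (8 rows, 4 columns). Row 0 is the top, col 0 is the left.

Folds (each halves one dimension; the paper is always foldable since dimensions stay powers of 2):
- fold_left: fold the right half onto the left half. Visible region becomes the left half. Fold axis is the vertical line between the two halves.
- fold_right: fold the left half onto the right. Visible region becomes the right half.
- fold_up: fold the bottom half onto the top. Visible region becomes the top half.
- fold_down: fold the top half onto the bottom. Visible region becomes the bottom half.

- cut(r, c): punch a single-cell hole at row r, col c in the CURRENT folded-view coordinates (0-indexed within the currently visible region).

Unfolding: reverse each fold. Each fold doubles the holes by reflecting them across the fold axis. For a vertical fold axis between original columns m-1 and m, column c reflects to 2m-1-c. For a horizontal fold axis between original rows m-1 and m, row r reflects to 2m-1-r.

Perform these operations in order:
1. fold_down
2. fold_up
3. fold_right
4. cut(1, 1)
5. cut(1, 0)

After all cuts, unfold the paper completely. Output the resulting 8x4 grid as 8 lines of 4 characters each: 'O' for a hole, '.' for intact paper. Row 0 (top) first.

Answer: ....
OOOO
OOOO
....
....
OOOO
OOOO
....

Derivation:
Op 1 fold_down: fold axis h@4; visible region now rows[4,8) x cols[0,4) = 4x4
Op 2 fold_up: fold axis h@6; visible region now rows[4,6) x cols[0,4) = 2x4
Op 3 fold_right: fold axis v@2; visible region now rows[4,6) x cols[2,4) = 2x2
Op 4 cut(1, 1): punch at orig (5,3); cuts so far [(5, 3)]; region rows[4,6) x cols[2,4) = 2x2
Op 5 cut(1, 0): punch at orig (5,2); cuts so far [(5, 2), (5, 3)]; region rows[4,6) x cols[2,4) = 2x2
Unfold 1 (reflect across v@2): 4 holes -> [(5, 0), (5, 1), (5, 2), (5, 3)]
Unfold 2 (reflect across h@6): 8 holes -> [(5, 0), (5, 1), (5, 2), (5, 3), (6, 0), (6, 1), (6, 2), (6, 3)]
Unfold 3 (reflect across h@4): 16 holes -> [(1, 0), (1, 1), (1, 2), (1, 3), (2, 0), (2, 1), (2, 2), (2, 3), (5, 0), (5, 1), (5, 2), (5, 3), (6, 0), (6, 1), (6, 2), (6, 3)]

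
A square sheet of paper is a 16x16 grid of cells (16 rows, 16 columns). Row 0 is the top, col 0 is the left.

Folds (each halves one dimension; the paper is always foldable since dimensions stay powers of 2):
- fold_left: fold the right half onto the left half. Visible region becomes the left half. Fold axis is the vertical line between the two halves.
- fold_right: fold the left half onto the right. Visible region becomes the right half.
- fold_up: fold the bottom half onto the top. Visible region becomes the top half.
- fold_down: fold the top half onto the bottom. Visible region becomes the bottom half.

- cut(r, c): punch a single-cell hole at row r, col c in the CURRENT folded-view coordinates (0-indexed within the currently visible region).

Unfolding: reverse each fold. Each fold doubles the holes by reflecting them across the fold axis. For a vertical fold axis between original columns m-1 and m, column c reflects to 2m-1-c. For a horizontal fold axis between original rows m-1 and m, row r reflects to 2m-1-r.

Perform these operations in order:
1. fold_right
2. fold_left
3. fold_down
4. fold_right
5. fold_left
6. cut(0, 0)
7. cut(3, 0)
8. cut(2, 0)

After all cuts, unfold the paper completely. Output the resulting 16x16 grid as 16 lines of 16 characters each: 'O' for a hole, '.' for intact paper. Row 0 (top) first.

Answer: ................
................
................
................
OOOOOOOOOOOOOOOO
OOOOOOOOOOOOOOOO
................
OOOOOOOOOOOOOOOO
OOOOOOOOOOOOOOOO
................
OOOOOOOOOOOOOOOO
OOOOOOOOOOOOOOOO
................
................
................
................

Derivation:
Op 1 fold_right: fold axis v@8; visible region now rows[0,16) x cols[8,16) = 16x8
Op 2 fold_left: fold axis v@12; visible region now rows[0,16) x cols[8,12) = 16x4
Op 3 fold_down: fold axis h@8; visible region now rows[8,16) x cols[8,12) = 8x4
Op 4 fold_right: fold axis v@10; visible region now rows[8,16) x cols[10,12) = 8x2
Op 5 fold_left: fold axis v@11; visible region now rows[8,16) x cols[10,11) = 8x1
Op 6 cut(0, 0): punch at orig (8,10); cuts so far [(8, 10)]; region rows[8,16) x cols[10,11) = 8x1
Op 7 cut(3, 0): punch at orig (11,10); cuts so far [(8, 10), (11, 10)]; region rows[8,16) x cols[10,11) = 8x1
Op 8 cut(2, 0): punch at orig (10,10); cuts so far [(8, 10), (10, 10), (11, 10)]; region rows[8,16) x cols[10,11) = 8x1
Unfold 1 (reflect across v@11): 6 holes -> [(8, 10), (8, 11), (10, 10), (10, 11), (11, 10), (11, 11)]
Unfold 2 (reflect across v@10): 12 holes -> [(8, 8), (8, 9), (8, 10), (8, 11), (10, 8), (10, 9), (10, 10), (10, 11), (11, 8), (11, 9), (11, 10), (11, 11)]
Unfold 3 (reflect across h@8): 24 holes -> [(4, 8), (4, 9), (4, 10), (4, 11), (5, 8), (5, 9), (5, 10), (5, 11), (7, 8), (7, 9), (7, 10), (7, 11), (8, 8), (8, 9), (8, 10), (8, 11), (10, 8), (10, 9), (10, 10), (10, 11), (11, 8), (11, 9), (11, 10), (11, 11)]
Unfold 4 (reflect across v@12): 48 holes -> [(4, 8), (4, 9), (4, 10), (4, 11), (4, 12), (4, 13), (4, 14), (4, 15), (5, 8), (5, 9), (5, 10), (5, 11), (5, 12), (5, 13), (5, 14), (5, 15), (7, 8), (7, 9), (7, 10), (7, 11), (7, 12), (7, 13), (7, 14), (7, 15), (8, 8), (8, 9), (8, 10), (8, 11), (8, 12), (8, 13), (8, 14), (8, 15), (10, 8), (10, 9), (10, 10), (10, 11), (10, 12), (10, 13), (10, 14), (10, 15), (11, 8), (11, 9), (11, 10), (11, 11), (11, 12), (11, 13), (11, 14), (11, 15)]
Unfold 5 (reflect across v@8): 96 holes -> [(4, 0), (4, 1), (4, 2), (4, 3), (4, 4), (4, 5), (4, 6), (4, 7), (4, 8), (4, 9), (4, 10), (4, 11), (4, 12), (4, 13), (4, 14), (4, 15), (5, 0), (5, 1), (5, 2), (5, 3), (5, 4), (5, 5), (5, 6), (5, 7), (5, 8), (5, 9), (5, 10), (5, 11), (5, 12), (5, 13), (5, 14), (5, 15), (7, 0), (7, 1), (7, 2), (7, 3), (7, 4), (7, 5), (7, 6), (7, 7), (7, 8), (7, 9), (7, 10), (7, 11), (7, 12), (7, 13), (7, 14), (7, 15), (8, 0), (8, 1), (8, 2), (8, 3), (8, 4), (8, 5), (8, 6), (8, 7), (8, 8), (8, 9), (8, 10), (8, 11), (8, 12), (8, 13), (8, 14), (8, 15), (10, 0), (10, 1), (10, 2), (10, 3), (10, 4), (10, 5), (10, 6), (10, 7), (10, 8), (10, 9), (10, 10), (10, 11), (10, 12), (10, 13), (10, 14), (10, 15), (11, 0), (11, 1), (11, 2), (11, 3), (11, 4), (11, 5), (11, 6), (11, 7), (11, 8), (11, 9), (11, 10), (11, 11), (11, 12), (11, 13), (11, 14), (11, 15)]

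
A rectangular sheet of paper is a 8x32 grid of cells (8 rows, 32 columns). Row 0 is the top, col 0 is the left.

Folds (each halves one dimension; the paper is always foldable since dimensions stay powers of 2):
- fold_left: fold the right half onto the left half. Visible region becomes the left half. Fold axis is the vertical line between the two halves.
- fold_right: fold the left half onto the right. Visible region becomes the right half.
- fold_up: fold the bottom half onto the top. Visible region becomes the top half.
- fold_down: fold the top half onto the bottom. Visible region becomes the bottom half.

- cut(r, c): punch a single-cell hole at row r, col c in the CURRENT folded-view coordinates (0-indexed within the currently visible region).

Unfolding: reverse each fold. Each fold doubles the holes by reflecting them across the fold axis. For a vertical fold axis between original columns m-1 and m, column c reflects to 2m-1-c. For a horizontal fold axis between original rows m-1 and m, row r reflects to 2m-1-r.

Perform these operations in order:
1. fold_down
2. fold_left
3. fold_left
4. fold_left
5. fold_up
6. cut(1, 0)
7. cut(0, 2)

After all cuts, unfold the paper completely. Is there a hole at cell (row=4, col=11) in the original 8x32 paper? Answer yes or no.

Op 1 fold_down: fold axis h@4; visible region now rows[4,8) x cols[0,32) = 4x32
Op 2 fold_left: fold axis v@16; visible region now rows[4,8) x cols[0,16) = 4x16
Op 3 fold_left: fold axis v@8; visible region now rows[4,8) x cols[0,8) = 4x8
Op 4 fold_left: fold axis v@4; visible region now rows[4,8) x cols[0,4) = 4x4
Op 5 fold_up: fold axis h@6; visible region now rows[4,6) x cols[0,4) = 2x4
Op 6 cut(1, 0): punch at orig (5,0); cuts so far [(5, 0)]; region rows[4,6) x cols[0,4) = 2x4
Op 7 cut(0, 2): punch at orig (4,2); cuts so far [(4, 2), (5, 0)]; region rows[4,6) x cols[0,4) = 2x4
Unfold 1 (reflect across h@6): 4 holes -> [(4, 2), (5, 0), (6, 0), (7, 2)]
Unfold 2 (reflect across v@4): 8 holes -> [(4, 2), (4, 5), (5, 0), (5, 7), (6, 0), (6, 7), (7, 2), (7, 5)]
Unfold 3 (reflect across v@8): 16 holes -> [(4, 2), (4, 5), (4, 10), (4, 13), (5, 0), (5, 7), (5, 8), (5, 15), (6, 0), (6, 7), (6, 8), (6, 15), (7, 2), (7, 5), (7, 10), (7, 13)]
Unfold 4 (reflect across v@16): 32 holes -> [(4, 2), (4, 5), (4, 10), (4, 13), (4, 18), (4, 21), (4, 26), (4, 29), (5, 0), (5, 7), (5, 8), (5, 15), (5, 16), (5, 23), (5, 24), (5, 31), (6, 0), (6, 7), (6, 8), (6, 15), (6, 16), (6, 23), (6, 24), (6, 31), (7, 2), (7, 5), (7, 10), (7, 13), (7, 18), (7, 21), (7, 26), (7, 29)]
Unfold 5 (reflect across h@4): 64 holes -> [(0, 2), (0, 5), (0, 10), (0, 13), (0, 18), (0, 21), (0, 26), (0, 29), (1, 0), (1, 7), (1, 8), (1, 15), (1, 16), (1, 23), (1, 24), (1, 31), (2, 0), (2, 7), (2, 8), (2, 15), (2, 16), (2, 23), (2, 24), (2, 31), (3, 2), (3, 5), (3, 10), (3, 13), (3, 18), (3, 21), (3, 26), (3, 29), (4, 2), (4, 5), (4, 10), (4, 13), (4, 18), (4, 21), (4, 26), (4, 29), (5, 0), (5, 7), (5, 8), (5, 15), (5, 16), (5, 23), (5, 24), (5, 31), (6, 0), (6, 7), (6, 8), (6, 15), (6, 16), (6, 23), (6, 24), (6, 31), (7, 2), (7, 5), (7, 10), (7, 13), (7, 18), (7, 21), (7, 26), (7, 29)]
Holes: [(0, 2), (0, 5), (0, 10), (0, 13), (0, 18), (0, 21), (0, 26), (0, 29), (1, 0), (1, 7), (1, 8), (1, 15), (1, 16), (1, 23), (1, 24), (1, 31), (2, 0), (2, 7), (2, 8), (2, 15), (2, 16), (2, 23), (2, 24), (2, 31), (3, 2), (3, 5), (3, 10), (3, 13), (3, 18), (3, 21), (3, 26), (3, 29), (4, 2), (4, 5), (4, 10), (4, 13), (4, 18), (4, 21), (4, 26), (4, 29), (5, 0), (5, 7), (5, 8), (5, 15), (5, 16), (5, 23), (5, 24), (5, 31), (6, 0), (6, 7), (6, 8), (6, 15), (6, 16), (6, 23), (6, 24), (6, 31), (7, 2), (7, 5), (7, 10), (7, 13), (7, 18), (7, 21), (7, 26), (7, 29)]

Answer: no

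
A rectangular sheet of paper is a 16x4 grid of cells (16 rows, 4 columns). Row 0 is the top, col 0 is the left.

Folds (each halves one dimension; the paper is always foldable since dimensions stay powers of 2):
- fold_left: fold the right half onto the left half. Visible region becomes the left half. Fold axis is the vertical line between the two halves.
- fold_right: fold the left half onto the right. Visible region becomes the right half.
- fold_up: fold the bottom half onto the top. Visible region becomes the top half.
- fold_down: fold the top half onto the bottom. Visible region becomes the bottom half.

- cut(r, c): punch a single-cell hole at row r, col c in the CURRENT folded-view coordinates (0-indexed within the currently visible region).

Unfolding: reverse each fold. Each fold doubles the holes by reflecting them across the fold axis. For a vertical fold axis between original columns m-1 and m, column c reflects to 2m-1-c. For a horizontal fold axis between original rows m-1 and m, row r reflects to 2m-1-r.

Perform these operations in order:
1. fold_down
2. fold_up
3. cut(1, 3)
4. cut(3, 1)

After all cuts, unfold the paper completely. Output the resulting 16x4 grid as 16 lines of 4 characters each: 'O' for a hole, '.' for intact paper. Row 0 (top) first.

Op 1 fold_down: fold axis h@8; visible region now rows[8,16) x cols[0,4) = 8x4
Op 2 fold_up: fold axis h@12; visible region now rows[8,12) x cols[0,4) = 4x4
Op 3 cut(1, 3): punch at orig (9,3); cuts so far [(9, 3)]; region rows[8,12) x cols[0,4) = 4x4
Op 4 cut(3, 1): punch at orig (11,1); cuts so far [(9, 3), (11, 1)]; region rows[8,12) x cols[0,4) = 4x4
Unfold 1 (reflect across h@12): 4 holes -> [(9, 3), (11, 1), (12, 1), (14, 3)]
Unfold 2 (reflect across h@8): 8 holes -> [(1, 3), (3, 1), (4, 1), (6, 3), (9, 3), (11, 1), (12, 1), (14, 3)]

Answer: ....
...O
....
.O..
.O..
....
...O
....
....
...O
....
.O..
.O..
....
...O
....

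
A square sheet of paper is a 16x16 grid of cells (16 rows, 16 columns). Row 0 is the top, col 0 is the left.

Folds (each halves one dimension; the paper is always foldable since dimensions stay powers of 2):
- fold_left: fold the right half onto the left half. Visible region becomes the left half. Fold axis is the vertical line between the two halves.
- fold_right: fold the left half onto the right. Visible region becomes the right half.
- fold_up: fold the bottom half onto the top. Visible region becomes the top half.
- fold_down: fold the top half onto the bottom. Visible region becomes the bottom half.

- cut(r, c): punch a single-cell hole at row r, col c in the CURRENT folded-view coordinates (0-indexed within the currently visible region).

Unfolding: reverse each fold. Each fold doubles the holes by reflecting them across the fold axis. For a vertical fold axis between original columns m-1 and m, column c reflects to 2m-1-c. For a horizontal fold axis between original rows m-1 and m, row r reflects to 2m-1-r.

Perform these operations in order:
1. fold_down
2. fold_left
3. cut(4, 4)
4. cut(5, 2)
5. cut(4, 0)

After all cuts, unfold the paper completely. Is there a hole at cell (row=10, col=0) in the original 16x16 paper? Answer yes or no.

Answer: no

Derivation:
Op 1 fold_down: fold axis h@8; visible region now rows[8,16) x cols[0,16) = 8x16
Op 2 fold_left: fold axis v@8; visible region now rows[8,16) x cols[0,8) = 8x8
Op 3 cut(4, 4): punch at orig (12,4); cuts so far [(12, 4)]; region rows[8,16) x cols[0,8) = 8x8
Op 4 cut(5, 2): punch at orig (13,2); cuts so far [(12, 4), (13, 2)]; region rows[8,16) x cols[0,8) = 8x8
Op 5 cut(4, 0): punch at orig (12,0); cuts so far [(12, 0), (12, 4), (13, 2)]; region rows[8,16) x cols[0,8) = 8x8
Unfold 1 (reflect across v@8): 6 holes -> [(12, 0), (12, 4), (12, 11), (12, 15), (13, 2), (13, 13)]
Unfold 2 (reflect across h@8): 12 holes -> [(2, 2), (2, 13), (3, 0), (3, 4), (3, 11), (3, 15), (12, 0), (12, 4), (12, 11), (12, 15), (13, 2), (13, 13)]
Holes: [(2, 2), (2, 13), (3, 0), (3, 4), (3, 11), (3, 15), (12, 0), (12, 4), (12, 11), (12, 15), (13, 2), (13, 13)]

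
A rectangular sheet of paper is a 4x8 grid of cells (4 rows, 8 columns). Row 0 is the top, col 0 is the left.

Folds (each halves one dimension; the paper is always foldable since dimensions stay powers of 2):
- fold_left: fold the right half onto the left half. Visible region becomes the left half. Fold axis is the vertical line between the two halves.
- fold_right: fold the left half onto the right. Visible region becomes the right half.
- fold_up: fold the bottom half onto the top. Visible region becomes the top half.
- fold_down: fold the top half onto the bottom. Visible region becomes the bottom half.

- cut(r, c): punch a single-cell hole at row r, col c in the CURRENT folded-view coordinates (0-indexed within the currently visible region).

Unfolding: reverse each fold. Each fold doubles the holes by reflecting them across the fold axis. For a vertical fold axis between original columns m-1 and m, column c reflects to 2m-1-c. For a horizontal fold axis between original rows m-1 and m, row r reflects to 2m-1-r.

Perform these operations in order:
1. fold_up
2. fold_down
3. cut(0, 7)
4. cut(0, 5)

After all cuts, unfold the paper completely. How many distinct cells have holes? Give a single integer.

Op 1 fold_up: fold axis h@2; visible region now rows[0,2) x cols[0,8) = 2x8
Op 2 fold_down: fold axis h@1; visible region now rows[1,2) x cols[0,8) = 1x8
Op 3 cut(0, 7): punch at orig (1,7); cuts so far [(1, 7)]; region rows[1,2) x cols[0,8) = 1x8
Op 4 cut(0, 5): punch at orig (1,5); cuts so far [(1, 5), (1, 7)]; region rows[1,2) x cols[0,8) = 1x8
Unfold 1 (reflect across h@1): 4 holes -> [(0, 5), (0, 7), (1, 5), (1, 7)]
Unfold 2 (reflect across h@2): 8 holes -> [(0, 5), (0, 7), (1, 5), (1, 7), (2, 5), (2, 7), (3, 5), (3, 7)]

Answer: 8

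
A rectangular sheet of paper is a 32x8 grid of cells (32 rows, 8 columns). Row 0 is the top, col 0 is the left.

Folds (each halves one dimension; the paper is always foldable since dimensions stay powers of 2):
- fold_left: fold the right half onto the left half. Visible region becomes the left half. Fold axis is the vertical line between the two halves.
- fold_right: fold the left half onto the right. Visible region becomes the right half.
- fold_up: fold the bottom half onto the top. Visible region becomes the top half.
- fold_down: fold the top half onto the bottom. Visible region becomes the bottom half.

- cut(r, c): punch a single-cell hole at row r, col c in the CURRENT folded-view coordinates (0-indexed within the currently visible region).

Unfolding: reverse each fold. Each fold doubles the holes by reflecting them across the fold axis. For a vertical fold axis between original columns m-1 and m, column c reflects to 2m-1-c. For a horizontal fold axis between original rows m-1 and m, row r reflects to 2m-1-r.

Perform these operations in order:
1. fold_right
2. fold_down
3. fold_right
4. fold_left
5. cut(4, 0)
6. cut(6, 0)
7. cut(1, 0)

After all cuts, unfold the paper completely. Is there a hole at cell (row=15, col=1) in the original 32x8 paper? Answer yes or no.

Answer: no

Derivation:
Op 1 fold_right: fold axis v@4; visible region now rows[0,32) x cols[4,8) = 32x4
Op 2 fold_down: fold axis h@16; visible region now rows[16,32) x cols[4,8) = 16x4
Op 3 fold_right: fold axis v@6; visible region now rows[16,32) x cols[6,8) = 16x2
Op 4 fold_left: fold axis v@7; visible region now rows[16,32) x cols[6,7) = 16x1
Op 5 cut(4, 0): punch at orig (20,6); cuts so far [(20, 6)]; region rows[16,32) x cols[6,7) = 16x1
Op 6 cut(6, 0): punch at orig (22,6); cuts so far [(20, 6), (22, 6)]; region rows[16,32) x cols[6,7) = 16x1
Op 7 cut(1, 0): punch at orig (17,6); cuts so far [(17, 6), (20, 6), (22, 6)]; region rows[16,32) x cols[6,7) = 16x1
Unfold 1 (reflect across v@7): 6 holes -> [(17, 6), (17, 7), (20, 6), (20, 7), (22, 6), (22, 7)]
Unfold 2 (reflect across v@6): 12 holes -> [(17, 4), (17, 5), (17, 6), (17, 7), (20, 4), (20, 5), (20, 6), (20, 7), (22, 4), (22, 5), (22, 6), (22, 7)]
Unfold 3 (reflect across h@16): 24 holes -> [(9, 4), (9, 5), (9, 6), (9, 7), (11, 4), (11, 5), (11, 6), (11, 7), (14, 4), (14, 5), (14, 6), (14, 7), (17, 4), (17, 5), (17, 6), (17, 7), (20, 4), (20, 5), (20, 6), (20, 7), (22, 4), (22, 5), (22, 6), (22, 7)]
Unfold 4 (reflect across v@4): 48 holes -> [(9, 0), (9, 1), (9, 2), (9, 3), (9, 4), (9, 5), (9, 6), (9, 7), (11, 0), (11, 1), (11, 2), (11, 3), (11, 4), (11, 5), (11, 6), (11, 7), (14, 0), (14, 1), (14, 2), (14, 3), (14, 4), (14, 5), (14, 6), (14, 7), (17, 0), (17, 1), (17, 2), (17, 3), (17, 4), (17, 5), (17, 6), (17, 7), (20, 0), (20, 1), (20, 2), (20, 3), (20, 4), (20, 5), (20, 6), (20, 7), (22, 0), (22, 1), (22, 2), (22, 3), (22, 4), (22, 5), (22, 6), (22, 7)]
Holes: [(9, 0), (9, 1), (9, 2), (9, 3), (9, 4), (9, 5), (9, 6), (9, 7), (11, 0), (11, 1), (11, 2), (11, 3), (11, 4), (11, 5), (11, 6), (11, 7), (14, 0), (14, 1), (14, 2), (14, 3), (14, 4), (14, 5), (14, 6), (14, 7), (17, 0), (17, 1), (17, 2), (17, 3), (17, 4), (17, 5), (17, 6), (17, 7), (20, 0), (20, 1), (20, 2), (20, 3), (20, 4), (20, 5), (20, 6), (20, 7), (22, 0), (22, 1), (22, 2), (22, 3), (22, 4), (22, 5), (22, 6), (22, 7)]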